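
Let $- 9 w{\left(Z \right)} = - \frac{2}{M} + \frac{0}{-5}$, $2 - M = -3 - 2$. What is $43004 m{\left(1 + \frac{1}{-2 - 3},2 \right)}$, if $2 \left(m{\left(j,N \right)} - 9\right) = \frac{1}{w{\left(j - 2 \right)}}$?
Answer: $1064349$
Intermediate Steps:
$M = 7$ ($M = 2 - \left(-3 - 2\right) = 2 - -5 = 2 + 5 = 7$)
$w{\left(Z \right)} = \frac{2}{63}$ ($w{\left(Z \right)} = - \frac{- \frac{2}{7} + \frac{0}{-5}}{9} = - \frac{\left(-2\right) \frac{1}{7} + 0 \left(- \frac{1}{5}\right)}{9} = - \frac{- \frac{2}{7} + 0}{9} = \left(- \frac{1}{9}\right) \left(- \frac{2}{7}\right) = \frac{2}{63}$)
$m{\left(j,N \right)} = \frac{99}{4}$ ($m{\left(j,N \right)} = 9 + \frac{1}{2 \cdot \frac{2}{63}} = 9 + \frac{1}{2} \cdot \frac{63}{2} = 9 + \frac{63}{4} = \frac{99}{4}$)
$43004 m{\left(1 + \frac{1}{-2 - 3},2 \right)} = 43004 \cdot \frac{99}{4} = 1064349$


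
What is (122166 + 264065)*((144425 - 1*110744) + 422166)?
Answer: 176062242657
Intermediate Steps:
(122166 + 264065)*((144425 - 1*110744) + 422166) = 386231*((144425 - 110744) + 422166) = 386231*(33681 + 422166) = 386231*455847 = 176062242657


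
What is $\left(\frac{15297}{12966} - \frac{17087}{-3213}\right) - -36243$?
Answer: $\frac{71911681357}{1983798} \approx 36250.0$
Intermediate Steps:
$\left(\frac{15297}{12966} - \frac{17087}{-3213}\right) - -36243 = \left(15297 \cdot \frac{1}{12966} - - \frac{2441}{459}\right) + 36243 = \left(\frac{5099}{4322} + \frac{2441}{459}\right) + 36243 = \frac{12890443}{1983798} + 36243 = \frac{71911681357}{1983798}$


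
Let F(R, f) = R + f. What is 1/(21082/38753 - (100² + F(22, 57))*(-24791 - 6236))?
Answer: 38753/12118882088231 ≈ 3.1977e-9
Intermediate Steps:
1/(21082/38753 - (100² + F(22, 57))*(-24791 - 6236)) = 1/(21082/38753 - (100² + (22 + 57))*(-24791 - 6236)) = 1/(21082*(1/38753) - (10000 + 79)*(-31027)) = 1/(21082/38753 - 10079*(-31027)) = 1/(21082/38753 - 1*(-312721133)) = 1/(21082/38753 + 312721133) = 1/(12118882088231/38753) = 38753/12118882088231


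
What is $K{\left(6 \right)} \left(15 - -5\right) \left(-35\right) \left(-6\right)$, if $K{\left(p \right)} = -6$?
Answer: $-25200$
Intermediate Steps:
$K{\left(6 \right)} \left(15 - -5\right) \left(-35\right) \left(-6\right) = - 6 \left(15 - -5\right) \left(-35\right) \left(-6\right) = - 6 \left(15 + 5\right) \left(-35\right) \left(-6\right) = \left(-6\right) 20 \left(-35\right) \left(-6\right) = \left(-120\right) \left(-35\right) \left(-6\right) = 4200 \left(-6\right) = -25200$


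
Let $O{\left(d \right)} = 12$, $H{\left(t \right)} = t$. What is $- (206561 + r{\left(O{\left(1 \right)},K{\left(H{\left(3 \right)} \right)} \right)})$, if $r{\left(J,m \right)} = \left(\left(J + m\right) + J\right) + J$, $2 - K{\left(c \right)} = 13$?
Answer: $-206586$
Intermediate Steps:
$K{\left(c \right)} = -11$ ($K{\left(c \right)} = 2 - 13 = -11$)
$r{\left(J,m \right)} = m + 3 J$ ($r{\left(J,m \right)} = \left(m + 2 J\right) + J = m + 3 J$)
$- (206561 + r{\left(O{\left(1 \right)},K{\left(H{\left(3 \right)} \right)} \right)}) = - (206561 + \left(-11 + 3 \cdot 12\right)) = - (206561 + \left(-11 + 36\right)) = - (206561 + 25) = \left(-1\right) 206586 = -206586$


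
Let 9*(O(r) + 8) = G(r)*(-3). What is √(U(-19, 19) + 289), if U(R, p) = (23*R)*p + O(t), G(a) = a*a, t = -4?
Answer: I*√72246/3 ≈ 89.595*I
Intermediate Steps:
G(a) = a²
O(r) = -8 - r²/3 (O(r) = -8 + (r²*(-3))/9 = -8 + (-3*r²)/9 = -8 - r²/3)
U(R, p) = -40/3 + 23*R*p (U(R, p) = (23*R)*p + (-8 - ⅓*(-4)²) = 23*R*p + (-8 - ⅓*16) = 23*R*p + (-8 - 16/3) = 23*R*p - 40/3 = -40/3 + 23*R*p)
√(U(-19, 19) + 289) = √((-40/3 + 23*(-19)*19) + 289) = √((-40/3 - 8303) + 289) = √(-24949/3 + 289) = √(-24082/3) = I*√72246/3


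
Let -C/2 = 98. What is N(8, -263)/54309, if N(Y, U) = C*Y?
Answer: -1568/54309 ≈ -0.028872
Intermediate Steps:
C = -196 (C = -2*98 = -196)
N(Y, U) = -196*Y
N(8, -263)/54309 = -196*8/54309 = -1568*1/54309 = -1568/54309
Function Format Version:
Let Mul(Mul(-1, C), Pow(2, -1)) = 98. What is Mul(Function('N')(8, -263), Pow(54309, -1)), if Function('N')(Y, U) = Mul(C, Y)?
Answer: Rational(-1568, 54309) ≈ -0.028872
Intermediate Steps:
C = -196 (C = Mul(-2, 98) = -196)
Function('N')(Y, U) = Mul(-196, Y)
Mul(Function('N')(8, -263), Pow(54309, -1)) = Mul(Mul(-196, 8), Pow(54309, -1)) = Mul(-1568, Rational(1, 54309)) = Rational(-1568, 54309)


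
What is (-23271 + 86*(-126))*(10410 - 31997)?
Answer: 736267809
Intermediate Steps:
(-23271 + 86*(-126))*(10410 - 31997) = (-23271 - 10836)*(-21587) = -34107*(-21587) = 736267809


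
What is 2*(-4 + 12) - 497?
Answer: -481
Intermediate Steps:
2*(-4 + 12) - 497 = 2*8 - 497 = 16 - 497 = -481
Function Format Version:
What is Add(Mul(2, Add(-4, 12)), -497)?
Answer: -481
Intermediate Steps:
Add(Mul(2, Add(-4, 12)), -497) = Add(Mul(2, 8), -497) = Add(16, -497) = -481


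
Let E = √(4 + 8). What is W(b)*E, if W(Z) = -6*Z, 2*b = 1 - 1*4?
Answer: 18*√3 ≈ 31.177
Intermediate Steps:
E = 2*√3 (E = √12 = 2*√3 ≈ 3.4641)
b = -3/2 (b = (1 - 1*4)/2 = (1 - 4)/2 = (½)*(-3) = -3/2 ≈ -1.5000)
W(b)*E = (-6*(-3/2))*(2*√3) = 9*(2*√3) = 18*√3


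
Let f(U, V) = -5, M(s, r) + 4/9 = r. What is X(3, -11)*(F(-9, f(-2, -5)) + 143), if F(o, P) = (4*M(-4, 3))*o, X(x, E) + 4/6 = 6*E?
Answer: -3400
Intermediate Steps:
M(s, r) = -4/9 + r
X(x, E) = -2/3 + 6*E
F(o, P) = 92*o/9 (F(o, P) = (4*(-4/9 + 3))*o = (4*(23/9))*o = 92*o/9)
X(3, -11)*(F(-9, f(-2, -5)) + 143) = (-2/3 + 6*(-11))*((92/9)*(-9) + 143) = (-2/3 - 66)*(-92 + 143) = -200/3*51 = -3400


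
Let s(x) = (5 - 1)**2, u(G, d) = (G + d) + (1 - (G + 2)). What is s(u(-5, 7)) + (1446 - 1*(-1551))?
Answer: 3013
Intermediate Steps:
u(G, d) = -1 + d (u(G, d) = (G + d) + (1 - (2 + G)) = (G + d) + (1 + (-2 - G)) = (G + d) + (-1 - G) = -1 + d)
s(x) = 16 (s(x) = 4**2 = 16)
s(u(-5, 7)) + (1446 - 1*(-1551)) = 16 + (1446 - 1*(-1551)) = 16 + (1446 + 1551) = 16 + 2997 = 3013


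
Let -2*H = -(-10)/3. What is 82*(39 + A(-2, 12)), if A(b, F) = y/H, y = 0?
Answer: 3198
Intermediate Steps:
H = -5/3 (H = -(-5)*(-2/3)/2 = -(-5)*(-2*⅓)/2 = -(-5)*(-2)/(2*3) = -½*10/3 = -5/3 ≈ -1.6667)
A(b, F) = 0 (A(b, F) = 0/(-5/3) = 0*(-⅗) = 0)
82*(39 + A(-2, 12)) = 82*(39 + 0) = 82*39 = 3198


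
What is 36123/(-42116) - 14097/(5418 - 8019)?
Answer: 166584443/36514572 ≈ 4.5621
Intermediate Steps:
36123/(-42116) - 14097/(5418 - 8019) = 36123*(-1/42116) - 14097/(-2601) = -36123/42116 - 14097*(-1/2601) = -36123/42116 + 4699/867 = 166584443/36514572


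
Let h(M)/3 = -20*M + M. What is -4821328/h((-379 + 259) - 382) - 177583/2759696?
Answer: -6655240478125/39482970672 ≈ -168.56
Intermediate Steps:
h(M) = -57*M (h(M) = 3*(-20*M + M) = 3*(-19*M) = -57*M)
-4821328/h((-379 + 259) - 382) - 177583/2759696 = -4821328*(-1/(57*((-379 + 259) - 382))) - 177583/2759696 = -4821328*(-1/(57*(-120 - 382))) - 177583*1/2759696 = -4821328/((-57*(-502))) - 177583/2759696 = -4821328/28614 - 177583/2759696 = -4821328*1/28614 - 177583/2759696 = -2410664/14307 - 177583/2759696 = -6655240478125/39482970672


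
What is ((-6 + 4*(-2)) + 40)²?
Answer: 676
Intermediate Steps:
((-6 + 4*(-2)) + 40)² = ((-6 - 8) + 40)² = (-14 + 40)² = 26² = 676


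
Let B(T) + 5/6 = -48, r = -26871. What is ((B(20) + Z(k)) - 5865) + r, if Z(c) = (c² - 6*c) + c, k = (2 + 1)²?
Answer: -196493/6 ≈ -32749.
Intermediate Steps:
B(T) = -293/6 (B(T) = -⅚ - 48 = -293/6)
k = 9 (k = 3² = 9)
Z(c) = c² - 5*c
((B(20) + Z(k)) - 5865) + r = ((-293/6 + 9*(-5 + 9)) - 5865) - 26871 = ((-293/6 + 9*4) - 5865) - 26871 = ((-293/6 + 36) - 5865) - 26871 = (-77/6 - 5865) - 26871 = -35267/6 - 26871 = -196493/6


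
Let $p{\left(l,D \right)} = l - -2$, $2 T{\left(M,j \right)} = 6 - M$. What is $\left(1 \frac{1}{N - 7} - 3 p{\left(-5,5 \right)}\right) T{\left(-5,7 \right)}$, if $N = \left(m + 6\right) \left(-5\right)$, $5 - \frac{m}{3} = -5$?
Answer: $\frac{841}{17} \approx 49.471$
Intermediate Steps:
$T{\left(M,j \right)} = 3 - \frac{M}{2}$ ($T{\left(M,j \right)} = \frac{6 - M}{2} = 3 - \frac{M}{2}$)
$m = 30$ ($m = 15 - -15 = 15 + 15 = 30$)
$N = -180$ ($N = \left(30 + 6\right) \left(-5\right) = 36 \left(-5\right) = -180$)
$p{\left(l,D \right)} = 2 + l$ ($p{\left(l,D \right)} = l + 2 = 2 + l$)
$\left(1 \frac{1}{N - 7} - 3 p{\left(-5,5 \right)}\right) T{\left(-5,7 \right)} = \left(1 \frac{1}{-180 - 7} - 3 \left(2 - 5\right)\right) \left(3 - - \frac{5}{2}\right) = \left(1 \frac{1}{-187} - -9\right) \left(3 + \frac{5}{2}\right) = \left(1 \left(- \frac{1}{187}\right) + 9\right) \frac{11}{2} = \left(- \frac{1}{187} + 9\right) \frac{11}{2} = \frac{1682}{187} \cdot \frac{11}{2} = \frac{841}{17}$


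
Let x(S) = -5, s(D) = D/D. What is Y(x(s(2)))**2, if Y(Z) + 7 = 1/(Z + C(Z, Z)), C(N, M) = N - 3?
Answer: 8464/169 ≈ 50.083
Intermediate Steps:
s(D) = 1
C(N, M) = -3 + N
Y(Z) = -7 + 1/(-3 + 2*Z) (Y(Z) = -7 + 1/(Z + (-3 + Z)) = -7 + 1/(-3 + 2*Z))
Y(x(s(2)))**2 = (2*(11 - 7*(-5))/(-3 + 2*(-5)))**2 = (2*(11 + 35)/(-3 - 10))**2 = (2*46/(-13))**2 = (2*(-1/13)*46)**2 = (-92/13)**2 = 8464/169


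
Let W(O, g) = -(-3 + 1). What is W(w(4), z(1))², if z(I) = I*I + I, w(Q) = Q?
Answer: 4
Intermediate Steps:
z(I) = I + I² (z(I) = I² + I = I + I²)
W(O, g) = 2 (W(O, g) = -1*(-2) = 2)
W(w(4), z(1))² = 2² = 4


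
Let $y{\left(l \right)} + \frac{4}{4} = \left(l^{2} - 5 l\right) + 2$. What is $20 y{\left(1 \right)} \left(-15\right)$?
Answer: $900$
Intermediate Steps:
$y{\left(l \right)} = 1 + l^{2} - 5 l$ ($y{\left(l \right)} = -1 + \left(\left(l^{2} - 5 l\right) + 2\right) = -1 + \left(2 + l^{2} - 5 l\right) = 1 + l^{2} - 5 l$)
$20 y{\left(1 \right)} \left(-15\right) = 20 \left(1 + 1^{2} - 5\right) \left(-15\right) = 20 \left(1 + 1 - 5\right) \left(-15\right) = 20 \left(-3\right) \left(-15\right) = \left(-60\right) \left(-15\right) = 900$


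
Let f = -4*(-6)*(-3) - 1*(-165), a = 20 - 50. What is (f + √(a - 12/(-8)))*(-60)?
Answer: -5580 - 30*I*√114 ≈ -5580.0 - 320.31*I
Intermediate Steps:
a = -30
f = 93 (f = 24*(-3) + 165 = -72 + 165 = 93)
(f + √(a - 12/(-8)))*(-60) = (93 + √(-30 - 12/(-8)))*(-60) = (93 + √(-30 - 12*(-⅛)))*(-60) = (93 + √(-30 + 3/2))*(-60) = (93 + √(-57/2))*(-60) = (93 + I*√114/2)*(-60) = -5580 - 30*I*√114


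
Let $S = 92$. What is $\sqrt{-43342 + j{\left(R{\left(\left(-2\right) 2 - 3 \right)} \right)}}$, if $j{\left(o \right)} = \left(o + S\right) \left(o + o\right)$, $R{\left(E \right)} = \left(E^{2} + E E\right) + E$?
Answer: $2 i \sqrt{2509} \approx 100.18 i$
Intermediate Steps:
$R{\left(E \right)} = E + 2 E^{2}$ ($R{\left(E \right)} = \left(E^{2} + E^{2}\right) + E = 2 E^{2} + E = E + 2 E^{2}$)
$j{\left(o \right)} = 2 o \left(92 + o\right)$ ($j{\left(o \right)} = \left(o + 92\right) \left(o + o\right) = \left(92 + o\right) 2 o = 2 o \left(92 + o\right)$)
$\sqrt{-43342 + j{\left(R{\left(\left(-2\right) 2 - 3 \right)} \right)}} = \sqrt{-43342 + 2 \left(\left(-2\right) 2 - 3\right) \left(1 + 2 \left(\left(-2\right) 2 - 3\right)\right) \left(92 + \left(\left(-2\right) 2 - 3\right) \left(1 + 2 \left(\left(-2\right) 2 - 3\right)\right)\right)} = \sqrt{-43342 + 2 \left(-4 - 3\right) \left(1 + 2 \left(-4 - 3\right)\right) \left(92 + \left(-4 - 3\right) \left(1 + 2 \left(-4 - 3\right)\right)\right)} = \sqrt{-43342 + 2 \left(- 7 \left(1 + 2 \left(-7\right)\right)\right) \left(92 - 7 \left(1 + 2 \left(-7\right)\right)\right)} = \sqrt{-43342 + 2 \left(- 7 \left(1 - 14\right)\right) \left(92 - 7 \left(1 - 14\right)\right)} = \sqrt{-43342 + 2 \left(\left(-7\right) \left(-13\right)\right) \left(92 - -91\right)} = \sqrt{-43342 + 2 \cdot 91 \left(92 + 91\right)} = \sqrt{-43342 + 2 \cdot 91 \cdot 183} = \sqrt{-43342 + 33306} = \sqrt{-10036} = 2 i \sqrt{2509}$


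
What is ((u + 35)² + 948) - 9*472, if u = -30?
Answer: -3275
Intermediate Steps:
((u + 35)² + 948) - 9*472 = ((-30 + 35)² + 948) - 9*472 = (5² + 948) - 4248 = (25 + 948) - 4248 = 973 - 4248 = -3275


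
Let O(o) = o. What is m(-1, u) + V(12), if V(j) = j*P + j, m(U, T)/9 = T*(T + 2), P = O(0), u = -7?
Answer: 327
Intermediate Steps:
P = 0
m(U, T) = 9*T*(2 + T) (m(U, T) = 9*(T*(T + 2)) = 9*(T*(2 + T)) = 9*T*(2 + T))
V(j) = j (V(j) = j*0 + j = 0 + j = j)
m(-1, u) + V(12) = 9*(-7)*(2 - 7) + 12 = 9*(-7)*(-5) + 12 = 315 + 12 = 327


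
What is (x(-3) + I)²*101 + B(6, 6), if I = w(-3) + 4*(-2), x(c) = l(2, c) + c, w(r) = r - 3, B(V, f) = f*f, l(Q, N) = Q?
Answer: 22761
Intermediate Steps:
B(V, f) = f²
w(r) = -3 + r
x(c) = 2 + c
I = -14 (I = (-3 - 3) + 4*(-2) = -6 - 8 = -14)
(x(-3) + I)²*101 + B(6, 6) = ((2 - 3) - 14)²*101 + 6² = (-1 - 14)²*101 + 36 = (-15)²*101 + 36 = 225*101 + 36 = 22725 + 36 = 22761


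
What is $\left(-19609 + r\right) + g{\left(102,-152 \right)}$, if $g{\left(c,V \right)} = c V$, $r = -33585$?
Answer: $-68698$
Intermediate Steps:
$g{\left(c,V \right)} = V c$
$\left(-19609 + r\right) + g{\left(102,-152 \right)} = \left(-19609 - 33585\right) - 15504 = -53194 - 15504 = -68698$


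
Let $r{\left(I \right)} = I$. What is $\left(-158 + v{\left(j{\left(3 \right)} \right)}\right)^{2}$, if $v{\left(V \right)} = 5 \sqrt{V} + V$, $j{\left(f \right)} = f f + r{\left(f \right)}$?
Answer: $21616 - 2920 \sqrt{3} \approx 16558.0$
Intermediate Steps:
$j{\left(f \right)} = f + f^{2}$ ($j{\left(f \right)} = f f + f = f^{2} + f = f + f^{2}$)
$v{\left(V \right)} = V + 5 \sqrt{V}$
$\left(-158 + v{\left(j{\left(3 \right)} \right)}\right)^{2} = \left(-158 + \left(3 \left(1 + 3\right) + 5 \sqrt{3 \left(1 + 3\right)}\right)\right)^{2} = \left(-158 + \left(3 \cdot 4 + 5 \sqrt{3 \cdot 4}\right)\right)^{2} = \left(-158 + \left(12 + 5 \sqrt{12}\right)\right)^{2} = \left(-158 + \left(12 + 5 \cdot 2 \sqrt{3}\right)\right)^{2} = \left(-158 + \left(12 + 10 \sqrt{3}\right)\right)^{2} = \left(-146 + 10 \sqrt{3}\right)^{2}$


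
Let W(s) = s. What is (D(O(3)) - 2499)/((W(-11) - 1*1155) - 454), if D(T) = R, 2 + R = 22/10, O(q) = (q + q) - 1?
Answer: 6247/4050 ≈ 1.5425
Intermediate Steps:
O(q) = -1 + 2*q (O(q) = 2*q - 1 = -1 + 2*q)
R = 1/5 (R = -2 + 22/10 = -2 + 22*(1/10) = -2 + 11/5 = 1/5 ≈ 0.20000)
D(T) = 1/5
(D(O(3)) - 2499)/((W(-11) - 1*1155) - 454) = (1/5 - 2499)/((-11 - 1*1155) - 454) = -12494/(5*((-11 - 1155) - 454)) = -12494/(5*(-1166 - 454)) = -12494/5/(-1620) = -12494/5*(-1/1620) = 6247/4050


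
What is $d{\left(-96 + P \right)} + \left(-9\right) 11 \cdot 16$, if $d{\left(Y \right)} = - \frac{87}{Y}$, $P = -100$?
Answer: $- \frac{310377}{196} \approx -1583.6$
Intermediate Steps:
$d{\left(-96 + P \right)} + \left(-9\right) 11 \cdot 16 = - \frac{87}{-96 - 100} + \left(-9\right) 11 \cdot 16 = - \frac{87}{-196} - 1584 = \left(-87\right) \left(- \frac{1}{196}\right) - 1584 = \frac{87}{196} - 1584 = - \frac{310377}{196}$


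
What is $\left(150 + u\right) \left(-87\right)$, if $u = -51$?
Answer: $-8613$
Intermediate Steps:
$\left(150 + u\right) \left(-87\right) = \left(150 - 51\right) \left(-87\right) = 99 \left(-87\right) = -8613$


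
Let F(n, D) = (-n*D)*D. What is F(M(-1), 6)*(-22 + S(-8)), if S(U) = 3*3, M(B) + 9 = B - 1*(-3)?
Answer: -3276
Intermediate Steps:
M(B) = -6 + B (M(B) = -9 + (B - 1*(-3)) = -9 + (B + 3) = -9 + (3 + B) = -6 + B)
S(U) = 9
F(n, D) = -n*D² (F(n, D) = (-D*n)*D = -n*D²)
F(M(-1), 6)*(-22 + S(-8)) = (-1*(-6 - 1)*6²)*(-22 + 9) = -1*(-7)*36*(-13) = 252*(-13) = -3276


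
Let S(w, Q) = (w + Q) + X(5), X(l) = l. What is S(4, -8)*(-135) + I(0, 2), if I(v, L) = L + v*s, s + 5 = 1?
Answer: -133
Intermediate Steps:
s = -4 (s = -5 + 1 = -4)
S(w, Q) = 5 + Q + w (S(w, Q) = (w + Q) + 5 = (Q + w) + 5 = 5 + Q + w)
I(v, L) = L - 4*v (I(v, L) = L + v*(-4) = L - 4*v)
S(4, -8)*(-135) + I(0, 2) = (5 - 8 + 4)*(-135) + (2 - 4*0) = 1*(-135) + (2 + 0) = -135 + 2 = -133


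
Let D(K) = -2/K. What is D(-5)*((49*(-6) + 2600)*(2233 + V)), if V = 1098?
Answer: 15362572/5 ≈ 3.0725e+6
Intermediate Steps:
D(-5)*((49*(-6) + 2600)*(2233 + V)) = (-2/(-5))*((49*(-6) + 2600)*(2233 + 1098)) = (-2*(-⅕))*((-294 + 2600)*3331) = 2*(2306*3331)/5 = (⅖)*7681286 = 15362572/5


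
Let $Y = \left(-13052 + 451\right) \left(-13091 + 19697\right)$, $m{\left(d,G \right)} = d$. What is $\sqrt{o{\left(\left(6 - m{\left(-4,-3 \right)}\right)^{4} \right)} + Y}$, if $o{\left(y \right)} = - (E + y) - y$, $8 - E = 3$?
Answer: $i \sqrt{83262211} \approx 9124.8 i$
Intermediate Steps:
$E = 5$ ($E = 8 - 3 = 5$)
$Y = -83242206$ ($Y = \left(-12601\right) 6606 = -83242206$)
$o{\left(y \right)} = -5 - 2 y$ ($o{\left(y \right)} = - (5 + y) - y = \left(-5 - y\right) - y = -5 - 2 y$)
$\sqrt{o{\left(\left(6 - m{\left(-4,-3 \right)}\right)^{4} \right)} + Y} = \sqrt{\left(-5 - 2 \left(6 - -4\right)^{4}\right) - 83242206} = \sqrt{\left(-5 - 2 \left(6 + 4\right)^{4}\right) - 83242206} = \sqrt{\left(-5 - 2 \cdot 10^{4}\right) - 83242206} = \sqrt{\left(-5 - 20000\right) - 83242206} = \sqrt{-20005 - 83242206} = \sqrt{-83262211} = i \sqrt{83262211}$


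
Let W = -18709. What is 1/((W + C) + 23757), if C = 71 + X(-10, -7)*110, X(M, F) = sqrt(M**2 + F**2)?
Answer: 5119/24401261 - 110*sqrt(149)/24401261 ≈ 0.00015476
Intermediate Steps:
X(M, F) = sqrt(F**2 + M**2)
C = 71 + 110*sqrt(149) (C = 71 + sqrt((-7)**2 + (-10)**2)*110 = 71 + sqrt(49 + 100)*110 = 71 + sqrt(149)*110 = 71 + 110*sqrt(149) ≈ 1413.7)
1/((W + C) + 23757) = 1/((-18709 + (71 + 110*sqrt(149))) + 23757) = 1/((-18638 + 110*sqrt(149)) + 23757) = 1/(5119 + 110*sqrt(149))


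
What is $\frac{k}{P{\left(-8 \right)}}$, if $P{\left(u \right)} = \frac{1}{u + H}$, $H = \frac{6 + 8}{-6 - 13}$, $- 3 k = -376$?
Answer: $- \frac{62416}{57} \approx -1095.0$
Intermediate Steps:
$k = \frac{376}{3}$ ($k = \left(- \frac{1}{3}\right) \left(-376\right) = \frac{376}{3} \approx 125.33$)
$H = - \frac{14}{19}$ ($H = \frac{14}{-19} = 14 \left(- \frac{1}{19}\right) = - \frac{14}{19} \approx -0.73684$)
$P{\left(u \right)} = \frac{1}{- \frac{14}{19} + u}$ ($P{\left(u \right)} = \frac{1}{u - \frac{14}{19}} = \frac{1}{- \frac{14}{19} + u}$)
$\frac{k}{P{\left(-8 \right)}} = \frac{376}{3 \frac{19}{-14 + 19 \left(-8\right)}} = \frac{376}{3 \frac{19}{-14 - 152}} = \frac{376}{3 \frac{19}{-166}} = \frac{376}{3 \cdot 19 \left(- \frac{1}{166}\right)} = \frac{376}{3 \left(- \frac{19}{166}\right)} = \frac{376}{3} \left(- \frac{166}{19}\right) = - \frac{62416}{57}$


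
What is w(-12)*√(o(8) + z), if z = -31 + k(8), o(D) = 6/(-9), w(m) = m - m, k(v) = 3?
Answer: 0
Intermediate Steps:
w(m) = 0
o(D) = -⅔ (o(D) = 6*(-⅑) = -⅔)
z = -28 (z = -31 + 3 = -28)
w(-12)*√(o(8) + z) = 0*√(-⅔ - 28) = 0*√(-86/3) = 0*(I*√258/3) = 0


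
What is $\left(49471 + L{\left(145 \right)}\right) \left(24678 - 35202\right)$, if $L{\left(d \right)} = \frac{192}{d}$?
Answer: $- \frac{75493777188}{145} \approx -5.2065 \cdot 10^{8}$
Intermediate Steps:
$\left(49471 + L{\left(145 \right)}\right) \left(24678 - 35202\right) = \left(49471 + \frac{192}{145}\right) \left(24678 - 35202\right) = \left(49471 + 192 \cdot \frac{1}{145}\right) \left(-10524\right) = \left(49471 + \frac{192}{145}\right) \left(-10524\right) = \frac{7173487}{145} \left(-10524\right) = - \frac{75493777188}{145}$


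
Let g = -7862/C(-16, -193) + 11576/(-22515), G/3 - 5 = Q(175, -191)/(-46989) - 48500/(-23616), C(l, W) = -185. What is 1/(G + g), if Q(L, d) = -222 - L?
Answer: 2853193381680/180235012645669 ≈ 0.015830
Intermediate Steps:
G = 217688977/10274928 (G = 15 + 3*((-222 - 1*175)/(-46989) - 48500/(-23616)) = 15 + 3*((-222 - 175)*(-1/46989) - 48500*(-1/23616)) = 15 + 3*(-397*(-1/46989) + 12125/5904) = 15 + 3*(397/46989 + 12125/5904) = 15 + 3*(63565057/30824784) = 15 + 63565057/10274928 = 217688977/10274928 ≈ 21.186)
g = 34974274/833055 (g = -7862/(-185) + 11576/(-22515) = -7862*(-1/185) + 11576*(-1/22515) = 7862/185 - 11576/22515 = 34974274/833055 ≈ 41.983)
1/(G + g) = 1/(217688977/10274928 + 34974274/833055) = 1/(180235012645669/2853193381680) = 2853193381680/180235012645669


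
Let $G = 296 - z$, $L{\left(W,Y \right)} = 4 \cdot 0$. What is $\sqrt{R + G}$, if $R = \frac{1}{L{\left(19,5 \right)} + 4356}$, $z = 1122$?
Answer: $\frac{i \sqrt{3598055}}{66} \approx 28.74 i$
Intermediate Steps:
$L{\left(W,Y \right)} = 0$
$R = \frac{1}{4356}$ ($R = \frac{1}{0 + 4356} = \frac{1}{4356} \approx 0.00022957$)
$G = -826$ ($G = 296 - 1122 = -826$)
$\sqrt{R + G} = \sqrt{\frac{1}{4356} - 826} = \sqrt{- \frac{3598055}{4356}} = \frac{i \sqrt{3598055}}{66}$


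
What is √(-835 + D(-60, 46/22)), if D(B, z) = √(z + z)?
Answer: √(-101035 + 11*√506)/11 ≈ 28.861*I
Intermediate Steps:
D(B, z) = √2*√z (D(B, z) = √(2*z) = √2*√z)
√(-835 + D(-60, 46/22)) = √(-835 + √2*√(46/22)) = √(-835 + √2*√(46*(1/22))) = √(-835 + √2*√(23/11)) = √(-835 + √2*(√253/11)) = √(-835 + √506/11)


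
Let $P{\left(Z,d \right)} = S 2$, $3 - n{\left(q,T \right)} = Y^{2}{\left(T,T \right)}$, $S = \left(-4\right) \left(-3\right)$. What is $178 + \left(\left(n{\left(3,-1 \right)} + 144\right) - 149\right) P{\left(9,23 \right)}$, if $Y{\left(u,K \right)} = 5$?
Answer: $-470$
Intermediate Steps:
$S = 12$
$n{\left(q,T \right)} = -22$ ($n{\left(q,T \right)} = 3 - 5^{2} = 3 - 25 = -22$)
$P{\left(Z,d \right)} = 24$ ($P{\left(Z,d \right)} = 12 \cdot 2 = 24$)
$178 + \left(\left(n{\left(3,-1 \right)} + 144\right) - 149\right) P{\left(9,23 \right)} = 178 + \left(\left(-22 + 144\right) - 149\right) 24 = 178 + \left(122 - 149\right) 24 = 178 - 648 = -470$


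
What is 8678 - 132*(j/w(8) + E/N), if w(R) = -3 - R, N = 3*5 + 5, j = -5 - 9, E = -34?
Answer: 43672/5 ≈ 8734.4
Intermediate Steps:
j = -14
N = 20 (N = 15 + 5 = 20)
8678 - 132*(j/w(8) + E/N) = 8678 - 132*(-14/(-3 - 1*8) - 34/20) = 8678 - 132*(-14/(-3 - 8) - 34*1/20) = 8678 - 132*(-14/(-11) - 17/10) = 8678 - 132*(-14*(-1/11) - 17/10) = 8678 - 132*(14/11 - 17/10) = 8678 - 132*(-47/110) = 8678 + 282/5 = 43672/5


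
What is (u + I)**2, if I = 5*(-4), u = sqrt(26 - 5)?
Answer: (20 - sqrt(21))**2 ≈ 237.70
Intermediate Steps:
u = sqrt(21) ≈ 4.5826
I = -20
(u + I)**2 = (sqrt(21) - 20)**2 = (-20 + sqrt(21))**2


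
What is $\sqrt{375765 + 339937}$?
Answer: $\sqrt{715702} \approx 845.99$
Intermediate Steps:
$\sqrt{375765 + 339937} = \sqrt{715702}$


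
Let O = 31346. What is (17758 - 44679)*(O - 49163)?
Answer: 479651457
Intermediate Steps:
(17758 - 44679)*(O - 49163) = (17758 - 44679)*(31346 - 49163) = -26921*(-17817) = 479651457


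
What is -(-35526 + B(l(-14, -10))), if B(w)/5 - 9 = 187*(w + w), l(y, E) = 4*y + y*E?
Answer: -121599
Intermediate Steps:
l(y, E) = 4*y + E*y
B(w) = 45 + 1870*w (B(w) = 45 + 5*(187*(w + w)) = 45 + 5*(187*(2*w)) = 45 + 5*(374*w) = 45 + 1870*w)
-(-35526 + B(l(-14, -10))) = -(-35526 + (45 + 1870*(-14*(4 - 10)))) = -(-35526 + (45 + 1870*(-14*(-6)))) = -(-35526 + (45 + 1870*84)) = -(-35526 + (45 + 157080)) = -(-35526 + 157125) = -1*121599 = -121599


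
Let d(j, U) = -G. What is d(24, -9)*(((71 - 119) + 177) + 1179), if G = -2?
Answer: 2616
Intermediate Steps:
d(j, U) = 2 (d(j, U) = -1*(-2) = 2)
d(24, -9)*(((71 - 119) + 177) + 1179) = 2*(((71 - 119) + 177) + 1179) = 2*((-48 + 177) + 1179) = 2*(129 + 1179) = 2*1308 = 2616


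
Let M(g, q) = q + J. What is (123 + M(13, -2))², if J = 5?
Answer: 15876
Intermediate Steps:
M(g, q) = 5 + q (M(g, q) = q + 5 = 5 + q)
(123 + M(13, -2))² = (123 + (5 - 2))² = (123 + 3)² = 126² = 15876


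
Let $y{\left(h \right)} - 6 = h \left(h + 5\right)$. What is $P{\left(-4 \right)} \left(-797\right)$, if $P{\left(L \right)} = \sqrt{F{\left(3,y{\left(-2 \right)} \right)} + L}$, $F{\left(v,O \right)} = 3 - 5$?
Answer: $- 797 i \sqrt{6} \approx - 1952.2 i$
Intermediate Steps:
$y{\left(h \right)} = 6 + h \left(5 + h\right)$ ($y{\left(h \right)} = 6 + h \left(h + 5\right) = 6 + h \left(5 + h\right)$)
$F{\left(v,O \right)} = -2$
$P{\left(L \right)} = \sqrt{-2 + L}$
$P{\left(-4 \right)} \left(-797\right) = \sqrt{-2 - 4} \left(-797\right) = \sqrt{-6} \left(-797\right) = i \sqrt{6} \left(-797\right) = - 797 i \sqrt{6}$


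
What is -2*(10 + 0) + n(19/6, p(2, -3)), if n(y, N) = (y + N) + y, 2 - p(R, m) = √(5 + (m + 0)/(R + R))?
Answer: -35/3 - √17/2 ≈ -13.728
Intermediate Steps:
p(R, m) = 2 - √(5 + m/(2*R)) (p(R, m) = 2 - √(5 + (m + 0)/(R + R)) = 2 - √(5 + m/((2*R))) = 2 - √(5 + m*(1/(2*R))) = 2 - √(5 + m/(2*R)))
n(y, N) = N + 2*y (n(y, N) = (N + y) + y = N + 2*y)
-2*(10 + 0) + n(19/6, p(2, -3)) = -2*(10 + 0) + ((2 - √(20 + 2*(-3)/2)/2) + 2*(19/6)) = -2*10 + ((2 - √(20 + 2*(-3)*(½))/2) + 2*(19*(⅙))) = -20 + ((2 - √(20 - 3)/2) + 2*(19/6)) = -20 + ((2 - √17/2) + 19/3) = -20 + (25/3 - √17/2) = -35/3 - √17/2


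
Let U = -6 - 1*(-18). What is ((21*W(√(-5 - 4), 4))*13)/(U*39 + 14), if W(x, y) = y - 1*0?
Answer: 546/241 ≈ 2.2656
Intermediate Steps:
W(x, y) = y (W(x, y) = y + 0 = y)
U = 12 (U = -6 + 18 = 12)
((21*W(√(-5 - 4), 4))*13)/(U*39 + 14) = ((21*4)*13)/(12*39 + 14) = (84*13)/(468 + 14) = 1092/482 = 1092*(1/482) = 546/241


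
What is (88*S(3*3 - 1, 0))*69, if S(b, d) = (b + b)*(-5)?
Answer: -485760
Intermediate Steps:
S(b, d) = -10*b (S(b, d) = (2*b)*(-5) = -10*b)
(88*S(3*3 - 1, 0))*69 = (88*(-10*(3*3 - 1)))*69 = (88*(-10*(9 - 1)))*69 = (88*(-10*8))*69 = (88*(-80))*69 = -7040*69 = -485760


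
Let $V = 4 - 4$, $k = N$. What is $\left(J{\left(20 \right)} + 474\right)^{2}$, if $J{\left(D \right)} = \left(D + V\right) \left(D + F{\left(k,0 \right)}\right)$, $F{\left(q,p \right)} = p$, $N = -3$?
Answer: $763876$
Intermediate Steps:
$k = -3$
$V = 0$
$J{\left(D \right)} = D^{2}$ ($J{\left(D \right)} = \left(D + 0\right) \left(D + 0\right) = D D = D^{2}$)
$\left(J{\left(20 \right)} + 474\right)^{2} = \left(20^{2} + 474\right)^{2} = \left(400 + 474\right)^{2} = 874^{2} = 763876$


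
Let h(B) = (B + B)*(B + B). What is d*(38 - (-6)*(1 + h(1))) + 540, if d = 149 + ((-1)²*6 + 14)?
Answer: 12032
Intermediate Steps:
d = 169 (d = 149 + (1*6 + 14) = 149 + (6 + 14) = 149 + 20 = 169)
h(B) = 4*B² (h(B) = (2*B)*(2*B) = 4*B²)
d*(38 - (-6)*(1 + h(1))) + 540 = 169*(38 - (-6)*(1 + 4*1²)) + 540 = 169*(38 - (-6)*(1 + 4*1)) + 540 = 169*(38 - (-6)*(1 + 4)) + 540 = 169*(38 - (-6)*5) + 540 = 169*(38 - 1*(-30)) + 540 = 169*(38 + 30) + 540 = 169*68 + 540 = 11492 + 540 = 12032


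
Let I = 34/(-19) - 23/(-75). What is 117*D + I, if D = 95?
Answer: 15836762/1425 ≈ 11114.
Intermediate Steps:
I = -2113/1425 (I = 34*(-1/19) - 23*(-1/75) = -34/19 + 23/75 = -2113/1425 ≈ -1.4828)
117*D + I = 117*95 - 2113/1425 = 11115 - 2113/1425 = 15836762/1425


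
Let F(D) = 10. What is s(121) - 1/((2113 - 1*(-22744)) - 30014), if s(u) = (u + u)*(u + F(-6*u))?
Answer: 163487215/5157 ≈ 31702.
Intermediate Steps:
s(u) = 2*u*(10 + u) (s(u) = (u + u)*(u + 10) = (2*u)*(10 + u) = 2*u*(10 + u))
s(121) - 1/((2113 - 1*(-22744)) - 30014) = 2*121*(10 + 121) - 1/((2113 - 1*(-22744)) - 30014) = 2*121*131 - 1/((2113 + 22744) - 30014) = 31702 - 1/(24857 - 30014) = 31702 - 1/(-5157) = 31702 - 1*(-1/5157) = 31702 + 1/5157 = 163487215/5157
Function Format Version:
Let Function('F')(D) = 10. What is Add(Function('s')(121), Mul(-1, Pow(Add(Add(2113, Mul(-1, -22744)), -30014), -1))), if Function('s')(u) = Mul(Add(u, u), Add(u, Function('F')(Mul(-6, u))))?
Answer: Rational(163487215, 5157) ≈ 31702.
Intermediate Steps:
Function('s')(u) = Mul(2, u, Add(10, u)) (Function('s')(u) = Mul(Add(u, u), Add(u, 10)) = Mul(Mul(2, u), Add(10, u)) = Mul(2, u, Add(10, u)))
Add(Function('s')(121), Mul(-1, Pow(Add(Add(2113, Mul(-1, -22744)), -30014), -1))) = Add(Mul(2, 121, Add(10, 121)), Mul(-1, Pow(Add(Add(2113, Mul(-1, -22744)), -30014), -1))) = Add(Mul(2, 121, 131), Mul(-1, Pow(Add(Add(2113, 22744), -30014), -1))) = Add(31702, Mul(-1, Pow(Add(24857, -30014), -1))) = Add(31702, Mul(-1, Pow(-5157, -1))) = Add(31702, Mul(-1, Rational(-1, 5157))) = Add(31702, Rational(1, 5157)) = Rational(163487215, 5157)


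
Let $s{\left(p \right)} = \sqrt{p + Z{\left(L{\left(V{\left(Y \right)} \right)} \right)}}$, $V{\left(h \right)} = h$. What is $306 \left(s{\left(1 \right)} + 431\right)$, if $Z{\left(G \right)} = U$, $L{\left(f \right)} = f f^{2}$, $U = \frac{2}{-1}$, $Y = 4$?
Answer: $131886 + 306 i \approx 1.3189 \cdot 10^{5} + 306.0 i$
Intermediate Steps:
$U = -2$ ($U = 2 \left(-1\right) = -2$)
$L{\left(f \right)} = f^{3}$
$Z{\left(G \right)} = -2$
$s{\left(p \right)} = \sqrt{-2 + p}$ ($s{\left(p \right)} = \sqrt{p - 2} = \sqrt{-2 + p}$)
$306 \left(s{\left(1 \right)} + 431\right) = 306 \left(\sqrt{-2 + 1} + 431\right) = 306 \left(\sqrt{-1} + 431\right) = 306 \left(i + 431\right) = 306 \left(431 + i\right) = 131886 + 306 i$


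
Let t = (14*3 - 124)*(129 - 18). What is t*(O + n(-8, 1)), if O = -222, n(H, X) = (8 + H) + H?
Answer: 2093460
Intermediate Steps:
n(H, X) = 8 + 2*H
t = -9102 (t = (42 - 124)*111 = -82*111 = -9102)
t*(O + n(-8, 1)) = -9102*(-222 + (8 + 2*(-8))) = -9102*(-222 + (8 - 16)) = -9102*(-222 - 8) = -9102*(-230) = 2093460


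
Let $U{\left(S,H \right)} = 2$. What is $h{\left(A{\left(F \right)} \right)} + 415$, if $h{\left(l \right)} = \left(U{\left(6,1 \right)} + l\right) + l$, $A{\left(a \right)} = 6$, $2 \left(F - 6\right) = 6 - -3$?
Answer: $429$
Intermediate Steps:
$F = \frac{21}{2}$ ($F = 6 + \frac{6 - -3}{2} = 6 + \frac{6 + 3}{2} = 6 + \frac{1}{2} \cdot 9 = 6 + \frac{9}{2} = \frac{21}{2} \approx 10.5$)
$h{\left(l \right)} = 2 + 2 l$ ($h{\left(l \right)} = \left(2 + l\right) + l = 2 + 2 l$)
$h{\left(A{\left(F \right)} \right)} + 415 = \left(2 + 2 \cdot 6\right) + 415 = \left(2 + 12\right) + 415 = 14 + 415 = 429$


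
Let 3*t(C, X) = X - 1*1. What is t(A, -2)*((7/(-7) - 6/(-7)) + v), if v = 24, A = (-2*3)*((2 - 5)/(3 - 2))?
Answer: -167/7 ≈ -23.857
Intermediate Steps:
A = 18 (A = -(-18)/1 = -(-18) = -6*(-3) = 18)
t(C, X) = -1/3 + X/3 (t(C, X) = (X - 1*1)/3 = (X - 1)/3 = (-1 + X)/3 = -1/3 + X/3)
t(A, -2)*((7/(-7) - 6/(-7)) + v) = (-1/3 + (1/3)*(-2))*((7/(-7) - 6/(-7)) + 24) = (-1/3 - 2/3)*((7*(-1/7) - 6*(-1/7)) + 24) = -((-1 + 6/7) + 24) = -(-1/7 + 24) = -1*167/7 = -167/7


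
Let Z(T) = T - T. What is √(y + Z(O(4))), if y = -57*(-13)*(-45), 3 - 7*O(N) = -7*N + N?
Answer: 3*I*√3705 ≈ 182.61*I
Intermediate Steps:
O(N) = 3/7 + 6*N/7 (O(N) = 3/7 - (-7*N + N)/7 = 3/7 - (-6)*N/7 = 3/7 + 6*N/7)
y = -33345 (y = 741*(-45) = -33345)
Z(T) = 0
√(y + Z(O(4))) = √(-33345 + 0) = √(-33345) = 3*I*√3705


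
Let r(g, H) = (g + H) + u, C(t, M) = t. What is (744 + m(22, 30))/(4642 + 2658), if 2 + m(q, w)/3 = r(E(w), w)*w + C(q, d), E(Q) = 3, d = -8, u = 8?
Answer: 2247/3650 ≈ 0.61562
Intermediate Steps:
r(g, H) = 8 + H + g (r(g, H) = (g + H) + 8 = (H + g) + 8 = 8 + H + g)
m(q, w) = -6 + 3*q + 3*w*(11 + w) (m(q, w) = -6 + 3*((8 + w + 3)*w + q) = -6 + 3*((11 + w)*w + q) = -6 + 3*(w*(11 + w) + q) = -6 + 3*(q + w*(11 + w)) = -6 + (3*q + 3*w*(11 + w)) = -6 + 3*q + 3*w*(11 + w))
(744 + m(22, 30))/(4642 + 2658) = (744 + (-6 + 3*22 + 3*30*(11 + 30)))/(4642 + 2658) = (744 + (-6 + 66 + 3*30*41))/7300 = (744 + (-6 + 66 + 3690))*(1/7300) = (744 + 3750)*(1/7300) = 4494*(1/7300) = 2247/3650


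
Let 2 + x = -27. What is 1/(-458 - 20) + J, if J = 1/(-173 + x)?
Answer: -170/24139 ≈ -0.0070425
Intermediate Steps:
x = -29 (x = -2 - 27 = -29)
J = -1/202 (J = 1/(-173 - 29) = 1/(-202) = -1/202 ≈ -0.0049505)
1/(-458 - 20) + J = 1/(-458 - 20) - 1/202 = 1/(-478) - 1/202 = -1/478 - 1/202 = -170/24139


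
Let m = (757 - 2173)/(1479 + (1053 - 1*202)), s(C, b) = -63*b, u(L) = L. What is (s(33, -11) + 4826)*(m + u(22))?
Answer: 137544518/1165 ≈ 1.1806e+5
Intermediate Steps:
m = -708/1165 (m = -1416/(1479 + (1053 - 202)) = -1416/(1479 + 851) = -1416/2330 = -1416*1/2330 = -708/1165 ≈ -0.60773)
(s(33, -11) + 4826)*(m + u(22)) = (-63*(-11) + 4826)*(-708/1165 + 22) = (693 + 4826)*(24922/1165) = 5519*(24922/1165) = 137544518/1165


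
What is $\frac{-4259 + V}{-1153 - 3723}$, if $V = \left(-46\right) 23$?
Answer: $\frac{5317}{4876} \approx 1.0904$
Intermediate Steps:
$V = -1058$
$\frac{-4259 + V}{-1153 - 3723} = \frac{-4259 - 1058}{-1153 - 3723} = - \frac{5317}{-4876} = \left(-5317\right) \left(- \frac{1}{4876}\right) = \frac{5317}{4876}$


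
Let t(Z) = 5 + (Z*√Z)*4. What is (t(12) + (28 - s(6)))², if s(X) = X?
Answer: 28377 + 5184*√3 ≈ 37356.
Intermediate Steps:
t(Z) = 5 + 4*Z^(3/2) (t(Z) = 5 + Z^(3/2)*4 = 5 + 4*Z^(3/2))
(t(12) + (28 - s(6)))² = ((5 + 4*12^(3/2)) + (28 - 1*6))² = ((5 + 4*(24*√3)) + (28 - 6))² = ((5 + 96*√3) + 22)² = (27 + 96*√3)²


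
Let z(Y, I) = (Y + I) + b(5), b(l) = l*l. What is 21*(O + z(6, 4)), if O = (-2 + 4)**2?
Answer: 819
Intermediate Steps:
b(l) = l**2
z(Y, I) = 25 + I + Y (z(Y, I) = (Y + I) + 5**2 = (I + Y) + 25 = 25 + I + Y)
O = 4 (O = 2**2 = 4)
21*(O + z(6, 4)) = 21*(4 + (25 + 4 + 6)) = 21*(4 + 35) = 21*39 = 819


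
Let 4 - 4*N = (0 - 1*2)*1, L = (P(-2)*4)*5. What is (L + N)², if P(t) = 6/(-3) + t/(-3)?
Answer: 22801/36 ≈ 633.36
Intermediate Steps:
P(t) = -2 - t/3 (P(t) = 6*(-⅓) + t*(-⅓) = -2 - t/3)
L = -80/3 (L = ((-2 - ⅓*(-2))*4)*5 = ((-2 + ⅔)*4)*5 = -4/3*4*5 = -16/3*5 = -80/3 ≈ -26.667)
N = 3/2 (N = 1 - (0 - 1*2)/4 = 1 - (0 - 2)/4 = 1 - (-1)/2 = 1 - ¼*(-2) = 1 + ½ = 3/2 ≈ 1.5000)
(L + N)² = (-80/3 + 3/2)² = (-151/6)² = 22801/36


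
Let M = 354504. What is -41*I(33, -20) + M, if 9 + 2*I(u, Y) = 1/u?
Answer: 11704700/33 ≈ 3.5469e+5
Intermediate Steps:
I(u, Y) = -9/2 + 1/(2*u)
-41*I(33, -20) + M = -41*(1 - 9*33)/(2*33) + 354504 = -41*(1 - 297)/(2*33) + 354504 = -41*(-296)/(2*33) + 354504 = -41*(-148/33) + 354504 = 6068/33 + 354504 = 11704700/33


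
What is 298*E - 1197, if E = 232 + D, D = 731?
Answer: 285777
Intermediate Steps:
E = 963 (E = 232 + 731 = 963)
298*E - 1197 = 298*963 - 1197 = 286974 - 1197 = 285777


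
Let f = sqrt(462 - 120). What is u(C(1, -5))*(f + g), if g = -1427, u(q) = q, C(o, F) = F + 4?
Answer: 1427 - 3*sqrt(38) ≈ 1408.5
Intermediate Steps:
C(o, F) = 4 + F
f = 3*sqrt(38) (f = sqrt(342) = 3*sqrt(38) ≈ 18.493)
u(C(1, -5))*(f + g) = (4 - 5)*(3*sqrt(38) - 1427) = -(-1427 + 3*sqrt(38)) = 1427 - 3*sqrt(38)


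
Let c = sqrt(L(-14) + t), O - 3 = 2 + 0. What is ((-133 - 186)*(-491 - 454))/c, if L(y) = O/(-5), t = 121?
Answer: 20097*sqrt(30)/4 ≈ 27519.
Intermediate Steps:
O = 5 (O = 3 + (2 + 0) = 3 + 2 = 5)
L(y) = -1 (L(y) = 5/(-5) = 5*(-1/5) = -1)
c = 2*sqrt(30) (c = sqrt(-1 + 121) = sqrt(120) = 2*sqrt(30) ≈ 10.954)
((-133 - 186)*(-491 - 454))/c = ((-133 - 186)*(-491 - 454))/((2*sqrt(30))) = (-319*(-945))*(sqrt(30)/60) = 301455*(sqrt(30)/60) = 20097*sqrt(30)/4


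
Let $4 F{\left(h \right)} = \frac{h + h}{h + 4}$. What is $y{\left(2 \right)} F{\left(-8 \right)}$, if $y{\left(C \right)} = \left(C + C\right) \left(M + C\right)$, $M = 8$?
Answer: $40$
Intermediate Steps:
$F{\left(h \right)} = \frac{h}{2 \left(4 + h\right)}$ ($F{\left(h \right)} = \frac{\left(h + h\right) \frac{1}{h + 4}}{4} = \frac{2 h \frac{1}{4 + h}}{4} = \frac{h}{2 \left(4 + h\right)}$)
$y{\left(C \right)} = 2 C \left(8 + C\right)$ ($y{\left(C \right)} = \left(C + C\right) \left(8 + C\right) = 2 C \left(8 + C\right)$)
$y{\left(2 \right)} F{\left(-8 \right)} = 2 \cdot 2 \left(8 + 2\right) \frac{1}{2} \left(-8\right) \frac{1}{4 - 8} = 2 \cdot 2 \cdot 10 \cdot \frac{1}{2} \left(-8\right) \frac{1}{-4} = 40 \cdot \frac{1}{2} \left(-8\right) \left(- \frac{1}{4}\right) = 40 \cdot 1 = 40$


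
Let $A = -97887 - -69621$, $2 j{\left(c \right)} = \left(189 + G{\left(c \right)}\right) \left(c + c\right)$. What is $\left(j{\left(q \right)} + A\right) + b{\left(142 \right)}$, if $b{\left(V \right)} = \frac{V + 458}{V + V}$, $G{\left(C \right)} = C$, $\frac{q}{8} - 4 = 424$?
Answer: $\frac{876328016}{71} \approx 1.2343 \cdot 10^{7}$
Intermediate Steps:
$q = 3424$ ($q = 32 + 8 \cdot 424 = 32 + 3392 = 3424$)
$j{\left(c \right)} = c \left(189 + c\right)$ ($j{\left(c \right)} = \frac{\left(189 + c\right) \left(c + c\right)}{2} = \frac{\left(189 + c\right) 2 c}{2} = \frac{2 c \left(189 + c\right)}{2} = c \left(189 + c\right)$)
$b{\left(V \right)} = \frac{458 + V}{2 V}$
$A = -28266$ ($A = -97887 + 69621 = -28266$)
$\left(j{\left(q \right)} + A\right) + b{\left(142 \right)} = \left(3424 \left(189 + 3424\right) - 28266\right) + \frac{458 + 142}{2 \cdot 142} = \left(3424 \cdot 3613 - 28266\right) + \frac{1}{2} \cdot \frac{1}{142} \cdot 600 = \left(12370912 - 28266\right) + \frac{150}{71} = 12342646 + \frac{150}{71} = \frac{876328016}{71}$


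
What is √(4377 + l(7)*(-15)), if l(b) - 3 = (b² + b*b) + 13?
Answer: √2667 ≈ 51.643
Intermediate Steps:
l(b) = 16 + 2*b² (l(b) = 3 + ((b² + b*b) + 13) = 3 + ((b² + b²) + 13) = 3 + (2*b² + 13) = 3 + (13 + 2*b²) = 16 + 2*b²)
√(4377 + l(7)*(-15)) = √(4377 + (16 + 2*7²)*(-15)) = √(4377 + (16 + 2*49)*(-15)) = √(4377 + (16 + 98)*(-15)) = √(4377 + 114*(-15)) = √(4377 - 1710) = √2667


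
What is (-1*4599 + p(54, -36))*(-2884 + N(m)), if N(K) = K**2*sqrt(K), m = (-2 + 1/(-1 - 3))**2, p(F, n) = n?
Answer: 13414464045/1024 ≈ 1.3100e+7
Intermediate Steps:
m = 81/16 (m = (-2 + 1/(-4))**2 = (-2 - 1/4)**2 = (-9/4)**2 = 81/16 ≈ 5.0625)
N(K) = K**(5/2)
(-1*4599 + p(54, -36))*(-2884 + N(m)) = (-1*4599 - 36)*(-2884 + (81/16)**(5/2)) = (-4599 - 36)*(-2884 + 59049/1024) = -4635*(-2894167/1024) = 13414464045/1024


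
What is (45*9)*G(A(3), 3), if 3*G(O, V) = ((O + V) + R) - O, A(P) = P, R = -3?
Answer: 0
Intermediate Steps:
G(O, V) = -1 + V/3 (G(O, V) = (((O + V) - 3) - O)/3 = ((-3 + O + V) - O)/3 = (-3 + V)/3 = -1 + V/3)
(45*9)*G(A(3), 3) = (45*9)*(-1 + (1/3)*3) = 405*(-1 + 1) = 405*0 = 0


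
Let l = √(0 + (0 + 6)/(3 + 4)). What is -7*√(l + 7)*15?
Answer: -15*√(343 + 7*√42) ≈ -295.60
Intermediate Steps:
l = √42/7 (l = √(0 + 6/7) = √(6/7) = √42/7 ≈ 0.92582)
-7*√(l + 7)*15 = -7*√(√42/7 + 7)*15 = -7*√(7 + √42/7)*15 = -105*√(7 + √42/7)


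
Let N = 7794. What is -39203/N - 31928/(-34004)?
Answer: -271052995/66256794 ≈ -4.0909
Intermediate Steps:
-39203/N - 31928/(-34004) = -39203/7794 - 31928/(-34004) = -39203*1/7794 - 31928*(-1/34004) = -39203/7794 + 7982/8501 = -271052995/66256794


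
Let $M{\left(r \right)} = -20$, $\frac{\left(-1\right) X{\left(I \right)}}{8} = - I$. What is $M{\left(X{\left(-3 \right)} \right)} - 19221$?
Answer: $-19241$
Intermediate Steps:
$X{\left(I \right)} = 8 I$ ($X{\left(I \right)} = - 8 \left(- I\right) = 8 I$)
$M{\left(X{\left(-3 \right)} \right)} - 19221 = -20 - 19221 = -19241$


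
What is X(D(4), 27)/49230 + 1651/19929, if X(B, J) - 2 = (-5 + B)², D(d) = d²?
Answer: 238547/2795170 ≈ 0.085343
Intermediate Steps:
X(B, J) = 2 + (-5 + B)²
X(D(4), 27)/49230 + 1651/19929 = (2 + (-5 + 4²)²)/49230 + 1651/19929 = (2 + (-5 + 16)²)*(1/49230) + 1651*(1/19929) = (2 + 11²)*(1/49230) + 127/1533 = (2 + 121)*(1/49230) + 127/1533 = 123*(1/49230) + 127/1533 = 41/16410 + 127/1533 = 238547/2795170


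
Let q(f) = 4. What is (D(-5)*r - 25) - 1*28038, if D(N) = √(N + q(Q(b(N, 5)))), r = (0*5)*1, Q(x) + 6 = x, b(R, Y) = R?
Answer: -28063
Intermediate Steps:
Q(x) = -6 + x
r = 0 (r = 0*1 = 0)
D(N) = √(4 + N) (D(N) = √(N + 4) = √(4 + N))
(D(-5)*r - 25) - 1*28038 = (√(4 - 5)*0 - 25) - 1*28038 = (√(-1)*0 - 25) - 28038 = (I*0 - 25) - 28038 = (0 - 25) - 28038 = -25 - 28038 = -28063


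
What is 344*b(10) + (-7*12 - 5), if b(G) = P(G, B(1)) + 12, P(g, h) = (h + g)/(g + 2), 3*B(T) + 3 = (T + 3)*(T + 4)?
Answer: 40393/9 ≈ 4488.1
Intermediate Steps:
B(T) = -1 + (3 + T)*(4 + T)/3 (B(T) = -1 + ((T + 3)*(T + 4))/3 = -1 + ((3 + T)*(4 + T))/3 = -1 + (3 + T)*(4 + T)/3)
P(g, h) = (g + h)/(2 + g)
b(G) = 12 + (17/3 + G)/(2 + G) (b(G) = (G + (3 + (⅓)*1² + (7/3)*1))/(2 + G) + 12 = (G + (3 + (⅓)*1 + 7/3))/(2 + G) + 12 = (G + (3 + ⅓ + 7/3))/(2 + G) + 12 = (G + 17/3)/(2 + G) + 12 = (17/3 + G)/(2 + G) + 12 = 12 + (17/3 + G)/(2 + G))
344*b(10) + (-7*12 - 5) = 344*((89 + 39*10)/(3*(2 + 10))) + (-7*12 - 5) = 344*((⅓)*(89 + 390)/12) + (-84 - 5) = 344*((⅓)*(1/12)*479) - 89 = 344*(479/36) - 89 = 41194/9 - 89 = 40393/9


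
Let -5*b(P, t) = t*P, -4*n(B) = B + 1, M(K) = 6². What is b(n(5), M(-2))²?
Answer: 2916/25 ≈ 116.64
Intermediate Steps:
M(K) = 36
n(B) = -¼ - B/4 (n(B) = -(B + 1)/4 = -(1 + B)/4 = -¼ - B/4)
b(P, t) = -P*t/5 (b(P, t) = -t*P/5 = -P*t/5)
b(n(5), M(-2))² = (-⅕*(-¼ - ¼*5)*36)² = (-⅕*(-¼ - 5/4)*36)² = (-⅕*(-3/2)*36)² = (54/5)² = 2916/25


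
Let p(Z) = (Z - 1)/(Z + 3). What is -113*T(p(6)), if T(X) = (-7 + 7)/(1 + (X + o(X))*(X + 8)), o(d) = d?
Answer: 0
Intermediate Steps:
p(Z) = (-1 + Z)/(3 + Z)
T(X) = 0 (T(X) = (-7 + 7)/(1 + (X + X)*(X + 8)) = 0/(1 + (2*X)*(8 + X)) = 0/(1 + 2*X*(8 + X)) = 0)
-113*T(p(6)) = -113*0 = 0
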